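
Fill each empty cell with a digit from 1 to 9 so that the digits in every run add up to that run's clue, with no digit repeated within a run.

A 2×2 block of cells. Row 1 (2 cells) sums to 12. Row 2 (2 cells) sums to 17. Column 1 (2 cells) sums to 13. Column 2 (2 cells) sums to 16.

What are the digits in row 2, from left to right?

17 in 2 cells must be {8,9}; 16 in 2 cells must be {7,9}.
The 17 across and the 16 down share only 9, so (2,2) = 9.
(1,2) = 16 − 9 = 7 completes the 16 down.
(2,1) = 17 − 9 = 8 completes the 17 across.
(1,1) = 12 − 7 = 5 completes the 12 across.

8 9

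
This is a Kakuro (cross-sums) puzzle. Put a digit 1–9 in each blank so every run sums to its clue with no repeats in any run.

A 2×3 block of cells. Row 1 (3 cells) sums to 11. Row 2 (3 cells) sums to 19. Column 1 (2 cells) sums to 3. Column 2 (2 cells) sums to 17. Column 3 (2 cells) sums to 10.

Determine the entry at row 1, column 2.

8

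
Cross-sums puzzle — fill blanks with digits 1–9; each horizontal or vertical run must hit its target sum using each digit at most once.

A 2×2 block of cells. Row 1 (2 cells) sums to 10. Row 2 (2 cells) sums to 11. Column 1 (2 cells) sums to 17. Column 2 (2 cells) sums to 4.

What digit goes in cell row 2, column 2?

3

17 in 2 cells must be {8,9}; 4 in 2 cells must be {1,3}.
The 11 across and the 4 down share only 3, so (2,2) = 3.
(1,2) = 4 − 3 = 1 completes the 4 down.
(2,1) = 11 − 3 = 8 completes the 11 across.
(1,1) = 10 − 1 = 9 completes the 10 across.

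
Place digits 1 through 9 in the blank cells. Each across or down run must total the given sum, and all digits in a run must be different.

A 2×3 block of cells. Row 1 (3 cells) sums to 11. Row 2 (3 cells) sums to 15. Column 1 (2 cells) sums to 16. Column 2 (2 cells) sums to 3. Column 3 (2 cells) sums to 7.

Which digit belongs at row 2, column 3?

16 in 2 cells must be {7,9}; 3 in 2 cells must be {1,2}.
The 11 across and the 16 down share only 7, so (1,1) = 7.
Given what's placed, (1,2) must be 1 to fit the 11 across and 3 down.
(1,3) = 11 − 8 = 3 completes the 11 across.
(2,1) = 16 − 7 = 9 completes the 16 down.
(2,2) = 3 − 1 = 2 completes the 3 down.
(2,3) = 15 − 11 = 4 completes the 15 across.

4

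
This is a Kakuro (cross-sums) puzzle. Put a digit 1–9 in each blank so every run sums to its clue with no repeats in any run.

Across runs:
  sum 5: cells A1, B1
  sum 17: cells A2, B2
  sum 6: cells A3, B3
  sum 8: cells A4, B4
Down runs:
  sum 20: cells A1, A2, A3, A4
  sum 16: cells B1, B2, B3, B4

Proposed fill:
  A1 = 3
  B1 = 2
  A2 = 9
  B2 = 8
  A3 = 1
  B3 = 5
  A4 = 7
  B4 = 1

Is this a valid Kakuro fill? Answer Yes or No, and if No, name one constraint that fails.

Across: 3+2=5; 9+8=17; 1+5=6; 7+1=8. Down: 3+9+1+7=20; 2+8+5+1=16. No digit repeats within any run.

Yes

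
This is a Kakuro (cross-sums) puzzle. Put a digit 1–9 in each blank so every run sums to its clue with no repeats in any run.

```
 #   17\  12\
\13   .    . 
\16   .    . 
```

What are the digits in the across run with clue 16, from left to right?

16 in 2 cells must be {7,9}; 17 in 2 cells must be {8,9}.
The 16 across and the 17 down share only 9, so R2C1 = 9.
R2C2 = 16 − 9 = 7 completes the 16 across.
R1C1 = 17 − 9 = 8 completes the 17 down.
R1C2 = 13 − 8 = 5 completes the 13 across.

9 7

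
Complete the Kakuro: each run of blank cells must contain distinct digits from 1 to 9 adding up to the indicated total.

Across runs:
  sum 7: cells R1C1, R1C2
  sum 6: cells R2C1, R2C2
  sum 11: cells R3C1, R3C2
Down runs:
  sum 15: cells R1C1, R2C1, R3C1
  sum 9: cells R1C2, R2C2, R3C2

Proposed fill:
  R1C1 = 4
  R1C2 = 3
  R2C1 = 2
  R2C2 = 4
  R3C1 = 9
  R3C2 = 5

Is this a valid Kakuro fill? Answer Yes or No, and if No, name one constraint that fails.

No — the down run R1C2–R3C2 sums to 12, not 9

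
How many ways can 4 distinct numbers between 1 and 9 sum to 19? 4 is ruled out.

6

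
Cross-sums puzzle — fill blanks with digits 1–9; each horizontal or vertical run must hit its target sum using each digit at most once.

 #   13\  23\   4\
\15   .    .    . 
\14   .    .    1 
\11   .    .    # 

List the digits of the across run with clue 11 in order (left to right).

23 in 3 cells must be {6,8,9}; 4 in 2 cells must be {1,3}.
R1C3 = 4 − 1 = 3 completes the 4 down.
R1C2 = 8: the only remaining digit allowed by both the 15 across and the 23 down.
R1C1 = 15 − 11 = 4 completes the 15 across.
Nothing is forced directly, so branch on R2C2, whose candidates are 6 or 9. If R2C2 = 9: then R2C1 would have to be in {4} for the 14 across but in {1,2,3,6,7,8} for the 13 down — contradiction. So R2C2 = 6.
R2C1 = 14 − 7 = 7 completes the 14 across.
R3C1 = 13 − 11 = 2 completes the 13 down.
R3C2 = 11 − 2 = 9 completes the 11 across.

2 9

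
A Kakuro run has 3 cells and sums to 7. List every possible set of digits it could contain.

{1,2,4}

3 distinct digits from 1–9 sum between 6 and 24.
Only one set works: {1,2,4}.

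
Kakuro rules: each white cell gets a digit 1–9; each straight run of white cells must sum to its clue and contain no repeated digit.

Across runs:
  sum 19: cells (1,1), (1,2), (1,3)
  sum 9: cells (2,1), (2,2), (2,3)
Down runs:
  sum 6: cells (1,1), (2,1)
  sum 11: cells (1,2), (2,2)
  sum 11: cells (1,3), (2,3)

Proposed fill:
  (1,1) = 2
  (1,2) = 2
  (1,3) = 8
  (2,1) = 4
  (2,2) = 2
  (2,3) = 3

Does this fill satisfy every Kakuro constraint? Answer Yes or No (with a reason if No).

No — the down run (1,2)–(2,2) sums to 4, not 11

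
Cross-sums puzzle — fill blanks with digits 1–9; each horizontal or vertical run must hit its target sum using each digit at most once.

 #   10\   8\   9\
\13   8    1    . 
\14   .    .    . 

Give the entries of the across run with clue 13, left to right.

8 1 4

R1C3 = 13 − 9 = 4 completes the 13 across.
R2C1 = 10 − 8 = 2 completes the 10 down.
R2C2 = 8 − 1 = 7 completes the 8 down.
R2C3 = 14 − 9 = 5 completes the 14 across.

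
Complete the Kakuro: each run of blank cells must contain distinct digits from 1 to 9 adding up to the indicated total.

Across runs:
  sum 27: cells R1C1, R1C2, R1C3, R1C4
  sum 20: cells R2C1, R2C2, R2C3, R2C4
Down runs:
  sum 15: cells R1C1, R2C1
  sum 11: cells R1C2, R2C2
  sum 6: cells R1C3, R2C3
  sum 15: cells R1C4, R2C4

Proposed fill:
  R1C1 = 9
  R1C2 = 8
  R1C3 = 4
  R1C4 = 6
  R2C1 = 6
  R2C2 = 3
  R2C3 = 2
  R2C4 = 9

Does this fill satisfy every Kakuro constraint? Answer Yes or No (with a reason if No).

Yes

Across: 9+8+4+6=27; 6+3+2+9=20. Down: 9+6=15; 8+3=11; 4+2=6; 6+9=15. No digit repeats within any run.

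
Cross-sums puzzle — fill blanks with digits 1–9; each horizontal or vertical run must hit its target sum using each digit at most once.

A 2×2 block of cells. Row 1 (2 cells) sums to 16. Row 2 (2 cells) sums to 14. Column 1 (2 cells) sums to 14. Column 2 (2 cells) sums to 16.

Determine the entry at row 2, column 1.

16 in 2 cells must be {7,9}.
The 16 across and the 14 down share only 9, so (1,1) = 9.
(1,2) = 16 − 9 = 7 completes the 16 across.
(2,1) = 14 − 9 = 5 completes the 14 down.
(2,2) = 14 − 5 = 9 completes the 14 across.

5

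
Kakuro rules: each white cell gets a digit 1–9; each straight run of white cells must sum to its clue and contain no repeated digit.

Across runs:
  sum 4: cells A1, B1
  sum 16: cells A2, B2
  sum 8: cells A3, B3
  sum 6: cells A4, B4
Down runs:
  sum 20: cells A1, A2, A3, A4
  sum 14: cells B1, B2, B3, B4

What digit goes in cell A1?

4 in 2 cells must be {1,3}; 16 in 2 cells must be {7,9}.
Only 7 fits B2 under both its across sum 16 and down sum 14.
Given what's placed, B1 must be 1 to fit the 4 across and 14 down.
A2 = 16 − 7 = 9 completes the 16 across.
B3 = 2: the only remaining digit allowed by both the 8 across and the 14 down.
B4 = 14 − 10 = 4 completes the 14 down.
A1 = 4 − 1 = 3 completes the 4 across.

3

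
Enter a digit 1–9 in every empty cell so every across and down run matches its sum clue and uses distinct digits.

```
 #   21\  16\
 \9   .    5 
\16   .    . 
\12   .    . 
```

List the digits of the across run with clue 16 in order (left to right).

9 7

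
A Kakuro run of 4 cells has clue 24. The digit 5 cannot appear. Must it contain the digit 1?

No

Counterexample: {2,6,7,9} sums to 24 under that restriction without using 1.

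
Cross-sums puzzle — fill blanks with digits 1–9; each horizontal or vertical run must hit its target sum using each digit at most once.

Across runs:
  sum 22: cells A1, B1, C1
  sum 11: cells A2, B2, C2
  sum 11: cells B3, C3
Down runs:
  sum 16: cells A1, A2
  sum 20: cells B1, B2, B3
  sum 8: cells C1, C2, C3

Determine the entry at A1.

16 in 2 cells must be {7,9}.
Only 5 fits C1 under both its across sum 22 and down sum 8.
The 11 across and the 16 down share only 7, so A2 = 7.
B2 = 3: the only remaining digit allowed by both the 11 across and the 20 down.
C2 = 11 − 10 = 1 completes the 11 across.
C3 = 8 − 6 = 2 completes the 8 down.
A1 = 16 − 7 = 9 completes the 16 down.

9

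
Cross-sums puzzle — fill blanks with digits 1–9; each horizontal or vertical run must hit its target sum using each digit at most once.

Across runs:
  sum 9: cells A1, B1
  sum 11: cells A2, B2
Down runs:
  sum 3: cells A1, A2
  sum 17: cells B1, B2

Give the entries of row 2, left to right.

3 in 2 cells must be {1,2}; 17 in 2 cells must be {8,9}.
The 9 across and the 17 down share only 8, so B1 = 8.
The 11 across and the 3 down share only 2, so A2 = 2.
B2 = 11 − 2 = 9 completes the 11 across.
A1 = 9 − 8 = 1 completes the 9 across.

2 9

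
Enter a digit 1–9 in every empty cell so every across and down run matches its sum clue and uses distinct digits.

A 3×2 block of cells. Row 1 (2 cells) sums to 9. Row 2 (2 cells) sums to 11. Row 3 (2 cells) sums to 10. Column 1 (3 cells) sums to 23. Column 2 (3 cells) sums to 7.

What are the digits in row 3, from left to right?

6, 4

23 in 3 cells must be {6,8,9}; 7 in 3 cells must be {1,2,4}.
Nothing is forced directly, so branch on (1,1), whose candidates are 6 or 8. If (1,1) = 6: then (1,2) would have to be in {3} for the 9 across but in {1,2,4} for the 7 down — contradiction. So (1,1) = 8.
(1,2) = 9 − 8 = 1 completes the 9 across.
Nothing is forced directly, so branch on (2,1), whose candidates are 6 or 9. If (2,1) = 6: then (2,2) would have to be in {5} for the 11 across but in {2,4} for the 7 down — contradiction. So (2,1) = 9.
(2,2) = 11 − 9 = 2 completes the 11 across.
(3,1) = 23 − 17 = 6 completes the 23 down.
(3,2) = 10 − 6 = 4 completes the 10 across.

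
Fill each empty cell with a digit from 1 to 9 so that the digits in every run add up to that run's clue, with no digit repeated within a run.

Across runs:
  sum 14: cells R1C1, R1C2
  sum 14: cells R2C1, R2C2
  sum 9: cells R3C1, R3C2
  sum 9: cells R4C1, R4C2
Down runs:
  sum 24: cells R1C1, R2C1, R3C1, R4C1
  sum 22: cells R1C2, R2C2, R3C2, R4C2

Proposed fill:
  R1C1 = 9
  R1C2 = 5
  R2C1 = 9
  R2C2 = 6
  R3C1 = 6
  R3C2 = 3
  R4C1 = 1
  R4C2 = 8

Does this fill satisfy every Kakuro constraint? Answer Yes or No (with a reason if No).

No — the across run R2C1–R2C2 sums to 15, not 14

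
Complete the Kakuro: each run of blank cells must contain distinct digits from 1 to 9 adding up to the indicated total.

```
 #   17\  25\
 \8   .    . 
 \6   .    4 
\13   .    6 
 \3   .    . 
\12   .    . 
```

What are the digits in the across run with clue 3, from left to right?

1 2

3 in 2 cells must be {1,2}.
R2C1 = 6 − 4 = 2 completes the 6 across.
R3C1 = 13 − 6 = 7 completes the 13 across.
Given what's placed, R4C1 must be 1 to fit the 3 across and 17 down.
R4C2 = 3 − 1 = 2 completes the 3 across.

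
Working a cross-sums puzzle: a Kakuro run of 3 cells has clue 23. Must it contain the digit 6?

The only way to make 23 from 3 distinct digits is {6,8,9}, which contains 6.

Yes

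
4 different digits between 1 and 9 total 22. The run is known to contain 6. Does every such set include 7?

Counterexample: {2,5,6,9} sums to 22 under that restriction without using 7.

No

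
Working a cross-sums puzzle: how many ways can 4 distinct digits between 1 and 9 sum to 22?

4 distinct digits from 1–9 sum between 10 and 30.

11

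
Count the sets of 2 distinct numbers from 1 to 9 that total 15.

2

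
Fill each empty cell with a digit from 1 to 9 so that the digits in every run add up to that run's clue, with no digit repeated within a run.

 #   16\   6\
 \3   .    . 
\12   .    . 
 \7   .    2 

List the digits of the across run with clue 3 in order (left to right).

2 1

3 in 2 cells must be {1,2}; 6 in 3 cells must be {1,2,3}.
R1C2 = 1: the only remaining digit allowed by both the 3 across and the 6 down.
R2C2 = 6 − 3 = 3 completes the 6 down.
R3C1 = 7 − 2 = 5 completes the 7 across.
R1C1 = 3 − 1 = 2 completes the 3 across.
R2C1 = 12 − 3 = 9 completes the 12 across.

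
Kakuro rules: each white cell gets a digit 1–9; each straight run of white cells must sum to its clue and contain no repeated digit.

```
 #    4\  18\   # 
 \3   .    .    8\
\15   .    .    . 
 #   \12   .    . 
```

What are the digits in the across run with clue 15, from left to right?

3 in 2 cells must be {1,2}; 4 in 2 cells must be {1,3}.
The 3 across and the 4 down share only 1, so R1C1 = 1.
R1C2 = 3 − 1 = 2 completes the 3 across.
R2C1 = 4 − 1 = 3 completes the 4 down.
R2C2 = 7: the only remaining digit allowed by both the 15 across and the 18 down.
R2C3 = 15 − 10 = 5 completes the 15 across.
R3C2 = 18 − 9 = 9 completes the 18 down.
R3C3 = 12 − 9 = 3 completes the 12 across.

3 7 5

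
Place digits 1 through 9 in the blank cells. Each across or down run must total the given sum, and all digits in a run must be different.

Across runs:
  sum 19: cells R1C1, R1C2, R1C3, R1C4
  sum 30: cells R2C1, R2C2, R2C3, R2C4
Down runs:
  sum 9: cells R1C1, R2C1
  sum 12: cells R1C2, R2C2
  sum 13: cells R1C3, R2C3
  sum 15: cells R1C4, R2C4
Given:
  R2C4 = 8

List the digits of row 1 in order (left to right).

30 in 4 cells must be {6,7,8,9}.
R1C4 = 15 − 8 = 7 completes the 15 down.
No cell is forced outright now. R2C1 can only be 6 or 7 (the digits allowed by both its 30 across and its 9 down). If R2C1 = 7: that forces R1C1 = 2, R2C2 = 9, R2C3 = 6, after which R1C2 would have to be in {1,4,6,9} for the 19 across but in {3} for the 12 down — contradiction. So R2C1 = 6.
R1C1 = 9 − 6 = 3 completes the 9 down.
Nothing is forced directly, so branch on R2C2, whose candidates are 7 or 9. If R2C2 = 9: then R1C2 would have to be in {1,4,5,8} for the 19 across but in {3} for the 12 down — contradiction. So R2C2 = 7.
R1C2 = 12 − 7 = 5 completes the 12 down.
R1C3 = 19 − 15 = 4 completes the 19 across.
R2C3 = 30 − 21 = 9 completes the 30 across.

3 5 4 7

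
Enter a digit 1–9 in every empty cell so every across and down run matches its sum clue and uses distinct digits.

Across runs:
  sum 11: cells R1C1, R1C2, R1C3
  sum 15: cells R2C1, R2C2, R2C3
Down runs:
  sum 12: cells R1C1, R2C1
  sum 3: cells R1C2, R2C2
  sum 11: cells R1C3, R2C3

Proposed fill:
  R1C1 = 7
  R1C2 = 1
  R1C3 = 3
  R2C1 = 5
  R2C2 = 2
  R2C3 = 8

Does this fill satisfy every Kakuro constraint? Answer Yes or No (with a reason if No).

Yes

Across: 7+1+3=11; 5+2+8=15. Down: 7+5=12; 1+2=3; 3+8=11. No digit repeats within any run.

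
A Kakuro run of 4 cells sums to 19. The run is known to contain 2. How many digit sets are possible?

4 distinct digits from 1–9 sum between 10 and 30.
Keeping only sets containing 2.
Enumerating: {1,2,7,9}, {2,3,5,9}, {2,3,6,8}, {2,4,5,8}, {2,4,6,7}.

5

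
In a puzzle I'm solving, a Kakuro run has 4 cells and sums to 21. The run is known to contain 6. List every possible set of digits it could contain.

{1,5,6,9}; {2,4,6,9}; {2,5,6,8}; {3,4,6,8}; {3,5,6,7}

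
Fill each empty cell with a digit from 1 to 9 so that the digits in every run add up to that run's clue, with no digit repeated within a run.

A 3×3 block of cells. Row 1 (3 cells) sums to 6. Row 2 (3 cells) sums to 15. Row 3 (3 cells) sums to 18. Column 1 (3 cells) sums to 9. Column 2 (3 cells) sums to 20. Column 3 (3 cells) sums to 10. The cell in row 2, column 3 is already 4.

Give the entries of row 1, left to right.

2 3 1

6 in 3 cells must be {1,2,3}.
Intersecting the 6 across with the 20 down forces (1,2) = 3.
Given what's placed, (1,3) must be 1 to fit the 6 across and 10 down.
(3,3) = 10 − 5 = 5 completes the 10 down.
(1,1) = 6 − 4 = 2 completes the 6 across.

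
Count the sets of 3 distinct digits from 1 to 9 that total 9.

3 distinct digits from 1–9 sum between 6 and 24.
Enumerating: {1,2,6}, {1,3,5}, {2,3,4}.

3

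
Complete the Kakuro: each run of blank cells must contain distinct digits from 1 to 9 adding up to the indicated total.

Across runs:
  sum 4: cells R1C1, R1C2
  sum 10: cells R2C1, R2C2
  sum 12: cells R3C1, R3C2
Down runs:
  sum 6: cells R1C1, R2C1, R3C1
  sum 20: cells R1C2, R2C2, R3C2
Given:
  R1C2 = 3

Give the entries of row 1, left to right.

1, 3

4 in 2 cells must be {1,3}; 6 in 3 cells must be {1,2,3}.
R1C1 = 4 − 3 = 1 completes the 4 across.
R3C1 = 3: the only remaining digit allowed by both the 12 across and the 6 down.
R3C2 = 12 − 3 = 9 completes the 12 across.
R2C1 = 6 − 4 = 2 completes the 6 down.
R2C2 = 10 − 2 = 8 completes the 10 across.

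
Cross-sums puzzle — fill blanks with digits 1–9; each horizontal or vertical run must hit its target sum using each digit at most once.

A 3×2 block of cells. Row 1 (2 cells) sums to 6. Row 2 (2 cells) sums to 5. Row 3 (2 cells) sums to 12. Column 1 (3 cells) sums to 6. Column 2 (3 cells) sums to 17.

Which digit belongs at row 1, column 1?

6 in 3 cells must be {1,2,3}.
The 12 across and the 6 down share only 3, so (3,1) = 3.
(3,2) = 12 − 3 = 9 completes the 12 across.
Nothing is forced directly, so branch on (1,1), whose candidates are 1 or 2. If (1,1) = 2: then (1,2) would have to be in {4} for the 6 across but in {1,2,3,5,6,7} for the 17 down — contradiction. So (1,1) = 1.
(1,2) = 6 − 1 = 5 completes the 6 across.
(2,1) = 6 − 4 = 2 completes the 6 down.
(2,2) = 5 − 2 = 3 completes the 5 across.

1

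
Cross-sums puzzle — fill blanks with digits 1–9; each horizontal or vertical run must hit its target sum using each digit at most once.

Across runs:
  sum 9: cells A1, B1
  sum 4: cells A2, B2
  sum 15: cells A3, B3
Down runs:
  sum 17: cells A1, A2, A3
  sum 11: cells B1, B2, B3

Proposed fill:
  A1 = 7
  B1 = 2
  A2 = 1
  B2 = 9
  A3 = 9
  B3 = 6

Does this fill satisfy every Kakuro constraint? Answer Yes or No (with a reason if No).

No — the down run B1–B3 sums to 17, not 11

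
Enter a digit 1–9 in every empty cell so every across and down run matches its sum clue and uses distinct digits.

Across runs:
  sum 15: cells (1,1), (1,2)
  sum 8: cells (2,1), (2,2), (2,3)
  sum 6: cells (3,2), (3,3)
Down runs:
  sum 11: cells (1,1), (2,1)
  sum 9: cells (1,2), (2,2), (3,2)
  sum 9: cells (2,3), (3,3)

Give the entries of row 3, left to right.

2 4

The 15 across and the 9 down share only 6, so (1,2) = 6.
(1,1) = 15 − 6 = 9 completes the 15 across.
(2,1) = 11 − 9 = 2 completes the 11 down.
(2,2) = 1: the only remaining digit allowed by both the 8 across and the 9 down.
(2,3) = 8 − 3 = 5 completes the 8 across.
(3,2) = 9 − 7 = 2 completes the 9 down.
(3,3) = 6 − 2 = 4 completes the 6 across.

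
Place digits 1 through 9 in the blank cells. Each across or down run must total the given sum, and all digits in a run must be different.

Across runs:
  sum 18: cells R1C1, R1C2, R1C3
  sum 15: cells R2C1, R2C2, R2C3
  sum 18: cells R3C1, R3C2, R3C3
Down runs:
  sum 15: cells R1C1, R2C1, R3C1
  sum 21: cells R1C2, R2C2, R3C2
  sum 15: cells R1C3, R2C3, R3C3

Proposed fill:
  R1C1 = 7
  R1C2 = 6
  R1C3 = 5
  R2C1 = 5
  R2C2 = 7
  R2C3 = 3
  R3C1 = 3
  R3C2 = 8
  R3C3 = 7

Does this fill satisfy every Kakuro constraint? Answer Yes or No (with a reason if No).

Yes

Across: 7+6+5=18; 5+7+3=15; 3+8+7=18. Down: 7+5+3=15; 6+7+8=21; 5+3+7=15. No digit repeats within any run.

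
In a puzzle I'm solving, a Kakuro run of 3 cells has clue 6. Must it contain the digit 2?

Yes

The only way to make 6 from 3 distinct digits is {1,2,3}, which contains 2.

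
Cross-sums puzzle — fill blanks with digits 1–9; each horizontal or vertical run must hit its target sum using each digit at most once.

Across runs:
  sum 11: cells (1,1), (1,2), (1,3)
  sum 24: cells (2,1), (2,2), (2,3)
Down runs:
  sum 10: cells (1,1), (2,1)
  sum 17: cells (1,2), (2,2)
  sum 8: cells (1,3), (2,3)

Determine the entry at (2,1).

8

24 in 3 cells must be {7,8,9}; 17 in 2 cells must be {8,9}.
The 11 across and the 17 down share only 8, so (1,2) = 8.
(2,2) = 17 − 8 = 9 completes the 17 down.
Given what's placed, (2,3) must be 7 to fit the 24 across and 8 down.
(1,3) = 8 − 7 = 1 completes the 8 down.
(2,1) = 24 − 16 = 8 completes the 24 across.
(1,1) = 11 − 9 = 2 completes the 11 across.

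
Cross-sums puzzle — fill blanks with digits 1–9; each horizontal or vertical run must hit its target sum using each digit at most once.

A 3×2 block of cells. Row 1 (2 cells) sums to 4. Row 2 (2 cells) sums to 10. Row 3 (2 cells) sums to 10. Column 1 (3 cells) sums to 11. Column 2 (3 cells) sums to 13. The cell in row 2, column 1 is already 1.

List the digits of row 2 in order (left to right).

4 in 2 cells must be {1,3}.
(1,1) = 3: the only remaining digit allowed by both the 4 across and the 11 down.
(1,2) = 4 − 3 = 1 completes the 4 across.
(2,2) = 10 − 1 = 9 completes the 10 across.
(3,1) = 11 − 4 = 7 completes the 11 down.
(3,2) = 10 − 7 = 3 completes the 10 across.

1 9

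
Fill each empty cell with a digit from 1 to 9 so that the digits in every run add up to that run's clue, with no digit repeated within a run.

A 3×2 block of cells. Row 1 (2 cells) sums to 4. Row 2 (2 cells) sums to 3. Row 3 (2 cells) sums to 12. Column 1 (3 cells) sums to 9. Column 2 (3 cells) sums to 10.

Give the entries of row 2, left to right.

4 in 2 cells must be {1,3}; 3 in 2 cells must be {1,2}.
Nothing is forced directly, so branch on (2,1), whose candidates are 1 or 2. If (2,1) = 2: that forces (2,2) = 1, (1,2) = 3, after which (3,2) would have to be in {3,4,5,7,8,9} for the 12 across but in {6} for the 10 down — contradiction. So (2,1) = 1.
Given what's placed, (1,1) must be 3 to fit the 4 across and 9 down.
(1,2) = 4 − 3 = 1 completes the 4 across.
(2,2) = 3 − 1 = 2 completes the 3 across.
(3,1) = 9 − 4 = 5 completes the 9 down.
(3,2) = 12 − 5 = 7 completes the 12 across.

1 2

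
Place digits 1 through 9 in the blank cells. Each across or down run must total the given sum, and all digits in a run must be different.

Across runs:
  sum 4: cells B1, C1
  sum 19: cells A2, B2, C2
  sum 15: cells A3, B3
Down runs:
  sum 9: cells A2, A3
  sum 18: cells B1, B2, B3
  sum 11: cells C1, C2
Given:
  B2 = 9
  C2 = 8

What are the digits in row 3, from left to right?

4 in 2 cells must be {1,3}.
C1 = 11 − 8 = 3 completes the 11 down.
A2 = 19 − 17 = 2 completes the 19 across.
A3 = 9 − 2 = 7 completes the 9 down.
B3 = 15 − 7 = 8 completes the 15 across.
B1 = 4 − 3 = 1 completes the 4 across.

7 8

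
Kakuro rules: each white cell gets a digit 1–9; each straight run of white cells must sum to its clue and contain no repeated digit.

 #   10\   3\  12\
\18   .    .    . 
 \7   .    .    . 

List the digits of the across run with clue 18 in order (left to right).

7 in 3 cells must be {1,2,4}; 3 in 2 cells must be {1,2}.
The 7 across and the 12 down share only 4, so R2C3 = 4.
R1C3 = 12 − 4 = 8 completes the 12 down.
Given what's placed, R1C2 must be 1 to fit the 18 across and 3 down.
R2C2 = 3 − 1 = 2 completes the 3 down.
R1C1 = 18 − 9 = 9 completes the 18 across.
R2C1 = 7 − 6 = 1 completes the 7 across.

9 1 8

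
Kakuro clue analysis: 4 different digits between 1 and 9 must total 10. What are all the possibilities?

{1,2,3,4}

4 distinct digits from 1–9 sum between 10 and 30.
Only one set works: {1,2,3,4}.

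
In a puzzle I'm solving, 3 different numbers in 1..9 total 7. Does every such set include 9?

No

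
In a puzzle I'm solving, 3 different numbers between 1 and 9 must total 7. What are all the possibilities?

{1,2,4}

3 distinct digits from 1–9 sum between 6 and 24.
Only one set works: {1,2,4}.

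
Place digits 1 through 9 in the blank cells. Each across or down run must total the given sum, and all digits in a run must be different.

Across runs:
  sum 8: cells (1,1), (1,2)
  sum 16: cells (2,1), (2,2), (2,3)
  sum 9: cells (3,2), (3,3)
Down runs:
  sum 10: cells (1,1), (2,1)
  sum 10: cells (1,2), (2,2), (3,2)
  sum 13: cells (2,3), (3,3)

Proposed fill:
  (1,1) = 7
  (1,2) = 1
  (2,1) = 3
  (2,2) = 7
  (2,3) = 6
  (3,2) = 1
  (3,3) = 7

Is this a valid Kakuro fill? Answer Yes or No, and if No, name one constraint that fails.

No — the down run (1,2)–(3,2) sums to 9, not 10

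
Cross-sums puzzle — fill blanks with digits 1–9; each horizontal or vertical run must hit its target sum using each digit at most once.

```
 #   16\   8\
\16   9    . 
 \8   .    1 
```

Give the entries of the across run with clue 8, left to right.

16 in 2 cells must be {7,9}.
R1C2 = 16 − 9 = 7 completes the 16 across.
R2C1 = 8 − 1 = 7 completes the 8 across.

7 1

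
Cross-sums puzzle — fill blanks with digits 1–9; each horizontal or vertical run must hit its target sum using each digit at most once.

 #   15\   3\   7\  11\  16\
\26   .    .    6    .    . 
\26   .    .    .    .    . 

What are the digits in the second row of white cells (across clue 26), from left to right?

3 in 2 cells must be {1,2}; 16 in 2 cells must be {7,9}.
R2C3 = 7 − 6 = 1 completes the 7 down.
R2C2 = 2: the only remaining digit allowed by both the 26 across and the 3 down.
R2C5 = 9: the only remaining digit allowed by both the 26 across and the 16 down.
R1C2 = 3 − 2 = 1 completes the 3 down.
R1C5 = 16 − 9 = 7 completes the 16 down.
Nothing is forced directly, so branch on R2C1, whose candidates are 6 or 8. If R2C1 = 8: then R1C1 would have to be in {3,4,8,9} for the 26 across but in {7} for the 15 down — contradiction. So R2C1 = 6.
R1C1 = 15 − 6 = 9 completes the 15 down.
R1C4 = 26 − 23 = 3 completes the 26 across.
R2C4 = 26 − 18 = 8 completes the 26 across.

6 2 1 8 9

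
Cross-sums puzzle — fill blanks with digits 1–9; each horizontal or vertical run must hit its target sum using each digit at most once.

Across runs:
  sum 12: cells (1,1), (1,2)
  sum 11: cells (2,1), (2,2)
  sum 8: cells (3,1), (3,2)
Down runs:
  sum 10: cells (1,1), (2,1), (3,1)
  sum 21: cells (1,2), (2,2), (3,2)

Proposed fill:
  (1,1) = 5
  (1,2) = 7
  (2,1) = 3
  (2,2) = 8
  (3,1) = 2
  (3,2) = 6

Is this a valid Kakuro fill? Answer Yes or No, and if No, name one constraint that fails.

Across: 5+7=12; 3+8=11; 2+6=8. Down: 5+3+2=10; 7+8+6=21. No digit repeats within any run.

Yes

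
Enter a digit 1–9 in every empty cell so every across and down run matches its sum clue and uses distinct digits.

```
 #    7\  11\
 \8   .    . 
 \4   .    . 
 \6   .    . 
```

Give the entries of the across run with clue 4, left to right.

1 3

4 in 2 cells must be {1,3}; 7 in 3 cells must be {1,2,4}.
The 4 across and the 7 down share only 1, so R2C1 = 1.
R2C2 = 4 − 1 = 3 completes the 4 across.
Given what's placed, R1C1 must be 2 to fit the 8 across and 7 down.
R1C2 = 8 − 2 = 6 completes the 8 across.
R3C1 = 7 − 3 = 4 completes the 7 down.
R3C2 = 6 − 4 = 2 completes the 6 across.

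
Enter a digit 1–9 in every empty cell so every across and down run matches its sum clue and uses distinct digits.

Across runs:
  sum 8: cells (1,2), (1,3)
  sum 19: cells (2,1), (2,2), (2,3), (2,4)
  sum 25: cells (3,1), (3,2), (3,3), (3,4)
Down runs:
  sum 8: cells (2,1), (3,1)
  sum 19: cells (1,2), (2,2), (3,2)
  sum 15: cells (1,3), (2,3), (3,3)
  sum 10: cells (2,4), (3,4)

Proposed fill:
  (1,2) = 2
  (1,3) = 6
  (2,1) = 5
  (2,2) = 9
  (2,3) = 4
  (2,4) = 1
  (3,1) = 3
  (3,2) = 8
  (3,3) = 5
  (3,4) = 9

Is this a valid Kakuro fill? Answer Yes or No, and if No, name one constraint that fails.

Across: 2+6=8; 5+9+4+1=19; 3+8+5+9=25. Down: 5+3=8; 2+9+8=19; 6+4+5=15; 1+9=10. No digit repeats within any run.

Yes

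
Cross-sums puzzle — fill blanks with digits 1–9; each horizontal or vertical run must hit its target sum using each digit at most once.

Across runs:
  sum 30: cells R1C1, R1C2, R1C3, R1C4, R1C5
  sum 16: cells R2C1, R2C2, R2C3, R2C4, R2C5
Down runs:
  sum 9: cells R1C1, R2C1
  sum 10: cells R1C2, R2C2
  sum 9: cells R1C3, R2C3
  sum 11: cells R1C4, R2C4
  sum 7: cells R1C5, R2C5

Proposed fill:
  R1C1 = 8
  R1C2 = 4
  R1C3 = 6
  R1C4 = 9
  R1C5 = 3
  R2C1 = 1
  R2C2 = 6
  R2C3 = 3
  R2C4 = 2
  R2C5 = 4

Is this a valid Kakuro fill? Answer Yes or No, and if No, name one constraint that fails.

Across: 8+4+6+9+3=30; 1+6+3+2+4=16. Down: 8+1=9; 4+6=10; 6+3=9; 9+2=11; 3+4=7. No digit repeats within any run.

Yes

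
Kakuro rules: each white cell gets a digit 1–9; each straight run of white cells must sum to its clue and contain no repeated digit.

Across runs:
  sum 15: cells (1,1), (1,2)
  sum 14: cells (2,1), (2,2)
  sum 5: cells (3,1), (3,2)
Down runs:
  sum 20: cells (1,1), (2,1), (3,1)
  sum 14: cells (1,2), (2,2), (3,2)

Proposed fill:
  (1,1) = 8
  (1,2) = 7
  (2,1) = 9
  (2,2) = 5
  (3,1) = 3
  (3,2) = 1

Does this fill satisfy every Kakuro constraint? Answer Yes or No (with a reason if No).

No — the down run (1,2)–(3,2) sums to 13, not 14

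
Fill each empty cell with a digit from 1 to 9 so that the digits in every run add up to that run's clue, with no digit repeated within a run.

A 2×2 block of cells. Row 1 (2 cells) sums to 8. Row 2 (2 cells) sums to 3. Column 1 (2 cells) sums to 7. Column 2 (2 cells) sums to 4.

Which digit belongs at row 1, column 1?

5

3 in 2 cells must be {1,2}; 4 in 2 cells must be {1,3}.
The 3 across and the 4 down share only 1, so (2,2) = 1.
(1,2) = 4 − 1 = 3 completes the 4 down.
(2,1) = 3 − 1 = 2 completes the 3 across.
(1,1) = 8 − 3 = 5 completes the 8 across.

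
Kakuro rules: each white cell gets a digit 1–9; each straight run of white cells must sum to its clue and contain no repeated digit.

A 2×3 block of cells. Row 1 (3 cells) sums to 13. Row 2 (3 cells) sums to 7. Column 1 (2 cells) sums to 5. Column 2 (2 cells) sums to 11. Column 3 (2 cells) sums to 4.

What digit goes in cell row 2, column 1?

7 in 3 cells must be {1,2,4}; 4 in 2 cells must be {1,3}.
The 7 across and the 4 down share only 1, so (2,3) = 1.
(1,3) = 4 − 1 = 3 completes the 4 down.
Nothing is forced directly, so branch on (2,1), whose candidates are 2 or 4. If (2,1) = 2: then (1,1) would have to be in {1,2,4,6,8,9} for the 13 across but in {3} for the 5 down — contradiction. So (2,1) = 4.
(1,1) = 5 − 4 = 1 completes the 5 down.
(1,2) = 13 − 4 = 9 completes the 13 across.
(2,2) = 7 − 5 = 2 completes the 7 across.

4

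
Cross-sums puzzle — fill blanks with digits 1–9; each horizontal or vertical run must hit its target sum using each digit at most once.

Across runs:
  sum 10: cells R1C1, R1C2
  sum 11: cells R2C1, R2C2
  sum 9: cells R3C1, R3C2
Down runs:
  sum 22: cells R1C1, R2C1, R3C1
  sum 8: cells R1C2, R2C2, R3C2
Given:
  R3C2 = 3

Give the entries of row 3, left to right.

R2C2 = 4: the only remaining digit allowed by both the 11 across and the 8 down.
R3C1 = 9 − 3 = 6 completes the 9 across.
R1C2 = 8 − 7 = 1 completes the 8 down.
R2C1 = 11 − 4 = 7 completes the 11 across.
R1C1 = 10 − 1 = 9 completes the 10 across.

6, 3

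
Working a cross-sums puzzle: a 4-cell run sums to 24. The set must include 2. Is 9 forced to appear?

Yes

Every partition of 24 into 4 distinct digits under that restriction includes 9: {2,5,8,9}, {2,6,7,9}.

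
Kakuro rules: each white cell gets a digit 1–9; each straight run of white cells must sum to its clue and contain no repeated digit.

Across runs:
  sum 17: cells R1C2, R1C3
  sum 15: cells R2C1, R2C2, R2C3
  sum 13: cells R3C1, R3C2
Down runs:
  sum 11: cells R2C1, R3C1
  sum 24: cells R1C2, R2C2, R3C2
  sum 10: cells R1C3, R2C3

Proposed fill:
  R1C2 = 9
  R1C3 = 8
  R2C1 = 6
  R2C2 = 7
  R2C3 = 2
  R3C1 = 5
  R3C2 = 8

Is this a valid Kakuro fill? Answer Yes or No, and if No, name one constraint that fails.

Yes

Across: 9+8=17; 6+7+2=15; 5+8=13. Down: 6+5=11; 9+7+8=24; 8+2=10. No digit repeats within any run.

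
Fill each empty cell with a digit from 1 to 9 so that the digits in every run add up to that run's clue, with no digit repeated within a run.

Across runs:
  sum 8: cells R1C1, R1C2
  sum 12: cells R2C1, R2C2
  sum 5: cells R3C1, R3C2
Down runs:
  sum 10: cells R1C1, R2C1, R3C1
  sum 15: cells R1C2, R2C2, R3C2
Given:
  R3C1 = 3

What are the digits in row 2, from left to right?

Given what's placed, R2C1 must be 5 to fit the 12 across and 10 down.
R2C2 = 12 − 5 = 7 completes the 12 across.
R3C2 = 5 − 3 = 2 completes the 5 across.
R1C1 = 10 − 8 = 2 completes the 10 down.
R1C2 = 8 − 2 = 6 completes the 8 across.

5, 7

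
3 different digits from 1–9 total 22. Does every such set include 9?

Yes

Every partition of 22 into 3 distinct digits includes 9: {5,8,9}, {6,7,9}.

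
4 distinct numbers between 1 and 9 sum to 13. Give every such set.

{1,2,3,7}; {1,2,4,6}; {1,3,4,5}

4 distinct digits from 1–9 sum between 10 and 30.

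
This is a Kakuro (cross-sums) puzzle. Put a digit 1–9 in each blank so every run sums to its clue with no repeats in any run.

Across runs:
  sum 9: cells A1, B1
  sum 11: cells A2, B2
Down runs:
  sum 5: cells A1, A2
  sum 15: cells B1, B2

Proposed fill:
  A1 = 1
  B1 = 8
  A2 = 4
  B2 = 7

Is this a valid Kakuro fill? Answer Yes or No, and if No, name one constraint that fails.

Yes

Across: 1+8=9; 4+7=11. Down: 1+4=5; 8+7=15. No digit repeats within any run.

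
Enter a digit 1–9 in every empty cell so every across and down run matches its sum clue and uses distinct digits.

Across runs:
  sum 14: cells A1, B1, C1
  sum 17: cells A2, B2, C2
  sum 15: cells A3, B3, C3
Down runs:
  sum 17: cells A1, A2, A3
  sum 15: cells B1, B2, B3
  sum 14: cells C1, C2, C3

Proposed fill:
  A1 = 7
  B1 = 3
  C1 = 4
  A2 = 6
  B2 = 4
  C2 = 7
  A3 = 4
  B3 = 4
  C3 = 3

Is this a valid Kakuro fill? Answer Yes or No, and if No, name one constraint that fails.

No — the across run A3–C3 sums to 11, not 15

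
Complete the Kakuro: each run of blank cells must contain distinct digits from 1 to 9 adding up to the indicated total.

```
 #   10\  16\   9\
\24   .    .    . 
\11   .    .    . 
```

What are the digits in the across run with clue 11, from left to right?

24 in 3 cells must be {7,8,9}; 16 in 2 cells must be {7,9}.
The 11 across and the 16 down share only 7, so R2C2 = 7.
R1C2 = 16 − 7 = 9 completes the 16 down.
Nothing is forced directly, so branch on R2C1, whose candidates are 1 or 3. If R2C1 = 1: then R1C1 would have to be in {7,8} for the 24 across but in {9} for the 10 down — contradiction. So R2C1 = 3.
R1C1 = 10 − 3 = 7 completes the 10 down.
R1C3 = 24 − 16 = 8 completes the 24 across.
R2C3 = 11 − 10 = 1 completes the 11 across.

3 7 1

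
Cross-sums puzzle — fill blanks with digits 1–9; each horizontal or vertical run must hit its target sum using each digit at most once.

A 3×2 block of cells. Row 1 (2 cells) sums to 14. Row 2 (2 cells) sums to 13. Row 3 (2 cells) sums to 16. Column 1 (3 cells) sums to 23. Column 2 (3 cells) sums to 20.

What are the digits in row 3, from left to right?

9, 7

16 in 2 cells must be {7,9}; 23 in 3 cells must be {6,8,9}.
The 16 across and the 23 down share only 9, so (3,1) = 9.
(3,2) = 16 − 9 = 7 completes the 16 across.
Nothing is forced directly, so branch on (1,1), whose candidates are 6 or 8. If (1,1) = 8: then (1,2) would have to be in {6} for the 14 across but in {4,5,8,9} for the 20 down — contradiction. So (1,1) = 6.
(1,2) = 14 − 6 = 8 completes the 14 across.
(2,1) = 23 − 15 = 8 completes the 23 down.
(2,2) = 13 − 8 = 5 completes the 13 across.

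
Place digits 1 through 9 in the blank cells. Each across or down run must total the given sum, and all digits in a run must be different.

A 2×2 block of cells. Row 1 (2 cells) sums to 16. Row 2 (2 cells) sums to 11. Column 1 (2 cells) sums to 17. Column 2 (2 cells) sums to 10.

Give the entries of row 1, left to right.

16 in 2 cells must be {7,9}; 17 in 2 cells must be {8,9}.
The 16 across and the 17 down share only 9, so (1,1) = 9.
(1,2) = 16 − 9 = 7 completes the 16 across.
(2,1) = 17 − 9 = 8 completes the 17 down.
(2,2) = 11 − 8 = 3 completes the 11 across.

9, 7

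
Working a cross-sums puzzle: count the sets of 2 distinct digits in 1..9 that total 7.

3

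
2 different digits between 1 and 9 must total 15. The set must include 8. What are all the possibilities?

{7,8}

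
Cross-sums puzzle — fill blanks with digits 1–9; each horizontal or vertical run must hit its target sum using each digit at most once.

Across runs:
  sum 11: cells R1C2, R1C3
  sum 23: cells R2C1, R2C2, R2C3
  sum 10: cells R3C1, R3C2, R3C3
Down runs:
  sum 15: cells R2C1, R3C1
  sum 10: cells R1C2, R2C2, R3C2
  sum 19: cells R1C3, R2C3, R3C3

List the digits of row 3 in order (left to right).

7 1 2

23 in 3 cells must be {6,8,9}.
Only 6 fits R2C2 under both its across sum 23 and down sum 10.
Given what's placed, R1C2 must be 3 to fit the 11 across and 10 down.
R1C3 = 11 − 3 = 8 completes the 11 across.
R2C3 = 9: the only remaining digit allowed by both the 23 across and the 19 down.
R3C2 = 10 − 9 = 1 completes the 10 down.
R3C3 = 19 − 17 = 2 completes the 19 down.
R2C1 = 23 − 15 = 8 completes the 23 across.
R3C1 = 10 − 3 = 7 completes the 10 across.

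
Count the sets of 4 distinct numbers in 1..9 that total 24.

8

4 distinct digits from 1–9 sum between 10 and 30.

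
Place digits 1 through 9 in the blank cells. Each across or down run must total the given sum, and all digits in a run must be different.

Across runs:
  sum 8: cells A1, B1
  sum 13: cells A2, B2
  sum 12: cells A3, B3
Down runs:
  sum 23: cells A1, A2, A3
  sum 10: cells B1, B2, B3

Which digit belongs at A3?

9

23 in 3 cells must be {6,8,9}.
The 8 across and the 23 down share only 6, so A1 = 6.
B1 = 8 − 6 = 2 completes the 8 across.
Nothing is forced directly, so branch on A2, whose candidates are 8 or 9. If A2 = 9: then B2 would have to be in {4} for the 13 across but in {1,3,5,7} for the 10 down — contradiction. So A2 = 8.
B2 = 13 − 8 = 5 completes the 13 across.
A3 = 23 − 14 = 9 completes the 23 down.
B3 = 12 − 9 = 3 completes the 12 across.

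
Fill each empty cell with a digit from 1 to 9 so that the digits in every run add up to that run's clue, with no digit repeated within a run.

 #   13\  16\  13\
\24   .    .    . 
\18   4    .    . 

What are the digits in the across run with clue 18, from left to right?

4 9 5

24 in 3 cells must be {7,8,9}; 16 in 2 cells must be {7,9}.
R1C1 = 13 − 4 = 9 completes the 13 down.
Given what's placed, R1C2 must be 7 to fit the 24 across and 16 down.
R1C3 = 24 − 16 = 8 completes the 24 across.
R2C2 = 16 − 7 = 9 completes the 16 down.
R2C3 = 18 − 13 = 5 completes the 18 across.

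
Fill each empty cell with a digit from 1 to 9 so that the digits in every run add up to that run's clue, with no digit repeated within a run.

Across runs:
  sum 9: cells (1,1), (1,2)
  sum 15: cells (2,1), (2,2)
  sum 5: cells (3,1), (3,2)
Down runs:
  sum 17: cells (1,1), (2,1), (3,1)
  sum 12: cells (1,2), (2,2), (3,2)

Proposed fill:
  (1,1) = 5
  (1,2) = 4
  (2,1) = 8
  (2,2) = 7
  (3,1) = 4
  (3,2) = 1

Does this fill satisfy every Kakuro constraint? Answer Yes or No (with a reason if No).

Across: 5+4=9; 8+7=15; 4+1=5. Down: 5+8+4=17; 4+7+1=12. No digit repeats within any run.

Yes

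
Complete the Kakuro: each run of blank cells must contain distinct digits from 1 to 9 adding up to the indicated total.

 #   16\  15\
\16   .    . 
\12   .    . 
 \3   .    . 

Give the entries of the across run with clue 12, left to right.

16 in 2 cells must be {7,9}; 3 in 2 cells must be {1,2}.
Nothing is forced directly, so branch on R1C1, whose candidates are 7 or 9. If R1C1 = 9: that forces R1C2 = 7, R3C2 = 2, after which R2C2 would have to be in {3,4,5,7,8,9} for the 12 across but in {6} for the 15 down — contradiction. So R1C1 = 7.
R1C2 = 16 − 7 = 9 completes the 16 across.
Given what's placed, R3C1 must be 1 to fit the 3 across and 16 down.
R3C2 = 3 − 1 = 2 completes the 3 across.
R2C1 = 16 − 8 = 8 completes the 16 down.
R2C2 = 12 − 8 = 4 completes the 12 across.

8 4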